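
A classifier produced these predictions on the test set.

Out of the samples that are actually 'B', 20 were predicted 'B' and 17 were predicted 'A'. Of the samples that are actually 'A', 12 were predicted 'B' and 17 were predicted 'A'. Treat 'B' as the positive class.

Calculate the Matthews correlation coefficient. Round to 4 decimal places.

0.1259

MCC = (TP·TN − FP·FN) / √((TP+FP)(TP+FN)(TN+FP)(TN+FN))
Numerator = 20·17 − 12·17 = 136
Denominator = √(32·37·29·34) = √1167424 = 1080.4740
MCC = 136 / 1080.4740 = 0.1259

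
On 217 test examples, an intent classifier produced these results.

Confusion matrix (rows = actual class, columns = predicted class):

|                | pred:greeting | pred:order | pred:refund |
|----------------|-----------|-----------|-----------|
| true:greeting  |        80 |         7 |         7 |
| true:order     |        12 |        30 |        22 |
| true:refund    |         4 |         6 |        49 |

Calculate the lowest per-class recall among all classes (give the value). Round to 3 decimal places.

0.469

Per-class recall (TP/(TP+FN)):
  greeting: TP=80, FN=7+7=14 → 80/94 = 0.8511
  order: TP=30, FN=12+22=34 → 30/64 = 0.4688
  refund: TP=49, FN=4+6=10 → 49/59 = 0.8305
Lowest is class 'order' with recall = 0.469.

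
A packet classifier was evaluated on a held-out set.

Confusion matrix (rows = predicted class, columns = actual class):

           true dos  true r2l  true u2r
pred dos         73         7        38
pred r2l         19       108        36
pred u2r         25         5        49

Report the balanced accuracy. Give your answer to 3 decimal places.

0.641

Balanced accuracy = mean of per-class recall.
  dos: recall = 73/117 = 0.6239
  r2l: recall = 108/120 = 0.9000
  u2r: recall = 49/123 = 0.3984
Mean = (0.6239 + 0.9000 + 0.3984) / 3 = 0.641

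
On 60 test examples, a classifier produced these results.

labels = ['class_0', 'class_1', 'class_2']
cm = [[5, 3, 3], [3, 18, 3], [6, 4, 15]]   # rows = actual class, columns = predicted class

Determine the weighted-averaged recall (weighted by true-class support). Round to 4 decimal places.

0.6333

Per-class recall (TP/(TP+FN)):
  class_0: TP=5, FN=3+3=6 → 5/11 = 0.45455
  class_1: TP=18, FN=3+3=6 → 18/24 = 0.75000
  class_2: TP=15, FN=6+4=10 → 15/25 = 0.60000
Weighted-recall = Σ (supportᵢ/N)·recallᵢ with N=60: (11/60)·0.45455 + (24/60)·0.75000 + (25/60)·0.60000 = 0.6333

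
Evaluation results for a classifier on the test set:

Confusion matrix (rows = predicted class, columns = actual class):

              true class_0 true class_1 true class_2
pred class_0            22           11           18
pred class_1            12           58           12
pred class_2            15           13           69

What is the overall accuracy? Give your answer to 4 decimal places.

0.6478

Accuracy = trace / total = (22+58+69=149) / 230 = 149/230 = 0.6478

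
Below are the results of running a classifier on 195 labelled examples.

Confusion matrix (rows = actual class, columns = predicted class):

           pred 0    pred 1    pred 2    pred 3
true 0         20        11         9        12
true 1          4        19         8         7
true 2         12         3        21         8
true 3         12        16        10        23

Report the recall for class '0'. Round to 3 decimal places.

0.385

recall = TP/(TP+FN).
0: TP=20, FN=11+9+12=32 → 20/52 = 0.3846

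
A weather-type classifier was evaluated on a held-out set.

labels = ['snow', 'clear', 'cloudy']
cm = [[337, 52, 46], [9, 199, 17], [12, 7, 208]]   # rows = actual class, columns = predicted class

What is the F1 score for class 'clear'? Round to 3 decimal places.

0.824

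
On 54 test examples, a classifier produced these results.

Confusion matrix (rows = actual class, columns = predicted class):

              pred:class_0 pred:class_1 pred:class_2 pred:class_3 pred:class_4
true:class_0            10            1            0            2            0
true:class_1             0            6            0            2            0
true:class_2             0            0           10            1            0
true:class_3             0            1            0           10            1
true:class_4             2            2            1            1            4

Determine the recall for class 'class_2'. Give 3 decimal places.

0.909

Treat 'class_2' as positive and all other classes as negative.
recall = TP/(TP+FN).
class_2: TP=10, FN=0+0+1+0=1 → 10/11 = 0.9091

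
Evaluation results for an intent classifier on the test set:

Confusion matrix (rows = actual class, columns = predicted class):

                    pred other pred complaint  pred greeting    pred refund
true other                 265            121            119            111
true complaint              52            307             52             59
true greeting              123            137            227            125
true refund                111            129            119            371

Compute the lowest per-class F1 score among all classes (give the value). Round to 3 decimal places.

0.402

Per-class F1 score (2·TP/(2·TP+FP+FN)):
  other: TP=265, FP=52+123+111=286, FN=121+119+111=351 → 530/1167 = 0.4542
  complaint: TP=307, FP=121+137+129=387, FN=52+52+59=163 → 614/1164 = 0.5275
  greeting: TP=227, FP=119+52+119=290, FN=123+137+125=385 → 454/1129 = 0.4021
  refund: TP=371, FP=111+59+125=295, FN=111+129+119=359 → 742/1396 = 0.5315
Lowest is class 'greeting' with F1 score = 0.402.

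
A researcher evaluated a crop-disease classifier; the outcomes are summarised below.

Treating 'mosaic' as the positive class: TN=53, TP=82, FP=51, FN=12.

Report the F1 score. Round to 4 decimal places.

Precision = TP/(TP+FP) = 82/133 = 0.6165
Recall = TP/(TP+FN) = 82/94 = 0.8723
F1 = 2·TP/(2·TP+FP+FN) = 164/227 = 0.7225

0.7225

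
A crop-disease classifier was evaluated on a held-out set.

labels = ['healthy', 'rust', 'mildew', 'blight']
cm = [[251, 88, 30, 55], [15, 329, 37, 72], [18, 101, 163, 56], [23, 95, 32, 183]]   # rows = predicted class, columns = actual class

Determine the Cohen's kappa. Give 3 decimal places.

Observed agreement pₒ = trace/N = 926/1548 = 0.5982
Expected agreement pₑ = Σ (rowᵢ·colᵢ)/N² = (307·424 + 613·453 + 262·338 + 366·333)/1548² = 0.2580
κ = (pₒ − pₑ)/(1 − pₑ) = (0.5982 − 0.2580)/(1 − 0.2580) = 0.458

0.458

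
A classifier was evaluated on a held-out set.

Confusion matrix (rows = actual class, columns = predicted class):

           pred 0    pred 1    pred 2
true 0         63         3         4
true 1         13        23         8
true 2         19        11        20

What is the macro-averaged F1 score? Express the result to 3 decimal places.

Per-class F1 score (2·TP/(2·TP+FP+FN)):
  0: TP=63, FP=13+19=32, FN=3+4=7 → 126/165 = 0.7636
  1: TP=23, FP=3+11=14, FN=13+8=21 → 46/81 = 0.5679
  2: TP=20, FP=4+8=12, FN=19+11=30 → 40/82 = 0.4878
Macro-F1 score = mean = (0.7636 + 0.5679 + 0.4878) / 3 = 0.606

0.606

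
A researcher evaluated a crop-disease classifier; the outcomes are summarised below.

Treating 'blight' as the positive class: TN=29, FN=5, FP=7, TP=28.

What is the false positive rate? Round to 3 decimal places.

FPR = FP/(FP+TN) = 7/(7+29) = 0.194

0.194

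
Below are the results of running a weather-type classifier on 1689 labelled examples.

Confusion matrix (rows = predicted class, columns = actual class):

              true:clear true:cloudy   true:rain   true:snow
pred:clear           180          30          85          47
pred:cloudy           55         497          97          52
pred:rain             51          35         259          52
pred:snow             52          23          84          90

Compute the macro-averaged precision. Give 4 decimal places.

0.5623

Per-class precision (TP/(TP+FP)):
  clear: TP=180, FP=30+85+47=162 → 180/342 = 0.52632
  cloudy: TP=497, FP=55+97+52=204 → 497/701 = 0.70899
  rain: TP=259, FP=51+35+52=138 → 259/397 = 0.65239
  snow: TP=90, FP=52+23+84=159 → 90/249 = 0.36145
Macro-precision = mean = (0.52632 + 0.70899 + 0.65239 + 0.36145) / 4 = 0.5623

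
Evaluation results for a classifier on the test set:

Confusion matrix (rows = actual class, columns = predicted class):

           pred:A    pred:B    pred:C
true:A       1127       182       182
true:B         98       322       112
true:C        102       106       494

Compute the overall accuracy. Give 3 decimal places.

Accuracy = trace / total = (1127+322+494=1943) / 2725 = 1943/2725 = 0.713

0.713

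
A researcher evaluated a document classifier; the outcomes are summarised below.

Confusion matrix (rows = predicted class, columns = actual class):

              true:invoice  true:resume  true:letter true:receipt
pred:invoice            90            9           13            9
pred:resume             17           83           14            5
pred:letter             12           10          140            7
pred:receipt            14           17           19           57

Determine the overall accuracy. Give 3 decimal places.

0.717

Accuracy = trace / total = (90+83+140+57=370) / 516 = 370/516 = 0.717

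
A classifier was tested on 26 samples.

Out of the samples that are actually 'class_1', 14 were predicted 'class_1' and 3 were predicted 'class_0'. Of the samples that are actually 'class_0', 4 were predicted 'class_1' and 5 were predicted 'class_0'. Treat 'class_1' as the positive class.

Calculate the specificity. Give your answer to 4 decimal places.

Specificity = TN/(TN+FP) = 5/(5+4) = 0.5556

0.5556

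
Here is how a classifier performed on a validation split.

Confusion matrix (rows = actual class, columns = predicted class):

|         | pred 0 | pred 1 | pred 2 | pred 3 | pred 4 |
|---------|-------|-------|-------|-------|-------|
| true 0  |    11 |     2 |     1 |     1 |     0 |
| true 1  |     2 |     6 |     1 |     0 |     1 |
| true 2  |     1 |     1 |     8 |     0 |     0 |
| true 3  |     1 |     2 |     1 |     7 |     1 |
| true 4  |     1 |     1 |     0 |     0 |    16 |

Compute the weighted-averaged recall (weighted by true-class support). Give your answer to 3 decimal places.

Per-class recall (TP/(TP+FN)):
  0: TP=11, FN=2+1+1+0=4 → 11/15 = 0.7333
  1: TP=6, FN=2+1+0+1=4 → 6/10 = 0.6000
  2: TP=8, FN=1+1+0+0=2 → 8/10 = 0.8000
  3: TP=7, FN=1+2+1+1=5 → 7/12 = 0.5833
  4: TP=16, FN=1+1+0+0=2 → 16/18 = 0.8889
Weighted-recall = Σ (supportᵢ/N)·recallᵢ with N=65: (15/65)·0.7333 + (10/65)·0.6000 + (10/65)·0.8000 + (12/65)·0.5833 + (18/65)·0.8889 = 0.738

0.738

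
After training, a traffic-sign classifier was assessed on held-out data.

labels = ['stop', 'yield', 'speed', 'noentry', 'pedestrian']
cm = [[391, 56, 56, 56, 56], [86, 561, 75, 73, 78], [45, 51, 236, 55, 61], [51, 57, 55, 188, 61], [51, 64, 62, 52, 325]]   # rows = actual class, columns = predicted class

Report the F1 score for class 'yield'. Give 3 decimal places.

One-vs-rest for 'yield': TP = diagonal; FP = other classes predicted 'yield'; FN = 'yield' predicted as other.
F1 score = 2·TP/(2·TP+FP+FN).
yield: TP=561, FP=56+51+57+64=228, FN=86+75+73+78=312 → 1122/1662 = 0.6751

0.675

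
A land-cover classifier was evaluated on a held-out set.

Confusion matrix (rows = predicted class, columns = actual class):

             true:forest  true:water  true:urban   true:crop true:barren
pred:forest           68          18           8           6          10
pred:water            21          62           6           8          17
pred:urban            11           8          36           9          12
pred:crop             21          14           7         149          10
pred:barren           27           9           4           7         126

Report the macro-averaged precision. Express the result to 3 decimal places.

0.621

Per-class precision (TP/(TP+FP)):
  forest: TP=68, FP=18+8+6+10=42 → 68/110 = 0.6182
  water: TP=62, FP=21+6+8+17=52 → 62/114 = 0.5439
  urban: TP=36, FP=11+8+9+12=40 → 36/76 = 0.4737
  crop: TP=149, FP=21+14+7+10=52 → 149/201 = 0.7413
  barren: TP=126, FP=27+9+4+7=47 → 126/173 = 0.7283
Macro-precision = mean = (0.6182 + 0.5439 + 0.4737 + 0.7413 + 0.7283) / 5 = 0.621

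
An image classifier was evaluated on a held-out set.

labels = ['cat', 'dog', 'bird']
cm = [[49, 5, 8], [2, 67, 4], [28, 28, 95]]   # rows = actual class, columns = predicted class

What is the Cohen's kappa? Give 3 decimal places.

0.599

Observed agreement pₒ = trace/N = 211/286 = 0.7378
Expected agreement pₑ = Σ (rowᵢ·colᵢ)/N² = (62·79 + 73·100 + 151·107)/286² = 0.3467
κ = (pₒ − pₑ)/(1 − pₑ) = (0.7378 − 0.3467)/(1 − 0.3467) = 0.599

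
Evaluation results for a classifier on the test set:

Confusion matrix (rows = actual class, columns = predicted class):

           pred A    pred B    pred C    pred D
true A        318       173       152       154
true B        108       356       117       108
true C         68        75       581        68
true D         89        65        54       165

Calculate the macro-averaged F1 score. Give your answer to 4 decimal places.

Per-class F1 score (2·TP/(2·TP+FP+FN)):
  A: TP=318, FP=108+68+89=265, FN=173+152+154=479 → 636/1380 = 0.46087
  B: TP=356, FP=173+75+65=313, FN=108+117+108=333 → 712/1358 = 0.52430
  C: TP=581, FP=152+117+54=323, FN=68+75+68=211 → 1162/1696 = 0.68514
  D: TP=165, FP=154+108+68=330, FN=89+65+54=208 → 330/868 = 0.38018
Macro-F1 score = mean = (0.46087 + 0.52430 + 0.68514 + 0.38018) / 4 = 0.5126

0.5126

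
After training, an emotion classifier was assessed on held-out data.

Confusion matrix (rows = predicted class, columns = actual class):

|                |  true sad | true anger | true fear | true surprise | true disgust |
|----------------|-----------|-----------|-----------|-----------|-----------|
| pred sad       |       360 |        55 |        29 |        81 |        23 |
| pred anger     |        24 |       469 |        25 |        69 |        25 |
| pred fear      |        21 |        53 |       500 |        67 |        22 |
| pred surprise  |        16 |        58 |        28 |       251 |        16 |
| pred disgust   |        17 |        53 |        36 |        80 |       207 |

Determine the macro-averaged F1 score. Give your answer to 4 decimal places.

0.6767

Per-class F1 score (2·TP/(2·TP+FP+FN)):
  sad: TP=360, FP=55+29+81+23=188, FN=24+21+16+17=78 → 720/986 = 0.73022
  anger: TP=469, FP=24+25+69+25=143, FN=55+53+58+53=219 → 938/1300 = 0.72154
  fear: TP=500, FP=21+53+67+22=163, FN=29+25+28+36=118 → 1000/1281 = 0.78064
  surprise: TP=251, FP=16+58+28+16=118, FN=81+69+67+80=297 → 502/917 = 0.54744
  disgust: TP=207, FP=17+53+36+80=186, FN=23+25+22+16=86 → 414/686 = 0.60350
Macro-F1 score = mean = (0.73022 + 0.72154 + 0.78064 + 0.54744 + 0.60350) / 5 = 0.6767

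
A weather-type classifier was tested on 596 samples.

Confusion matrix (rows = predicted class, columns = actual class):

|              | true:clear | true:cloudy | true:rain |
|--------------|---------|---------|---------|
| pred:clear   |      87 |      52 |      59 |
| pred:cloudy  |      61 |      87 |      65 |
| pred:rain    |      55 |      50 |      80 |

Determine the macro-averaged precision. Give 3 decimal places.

0.427

Per-class precision (TP/(TP+FP)):
  clear: TP=87, FP=52+59=111 → 87/198 = 0.4394
  cloudy: TP=87, FP=61+65=126 → 87/213 = 0.4085
  rain: TP=80, FP=55+50=105 → 80/185 = 0.4324
Macro-precision = mean = (0.4394 + 0.4085 + 0.4324) / 3 = 0.427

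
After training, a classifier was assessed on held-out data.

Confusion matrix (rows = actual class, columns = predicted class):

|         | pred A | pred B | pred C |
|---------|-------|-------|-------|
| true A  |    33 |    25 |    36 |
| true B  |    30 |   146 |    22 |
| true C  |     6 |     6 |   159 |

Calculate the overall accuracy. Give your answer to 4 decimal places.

Accuracy = trace / total = (33+146+159=338) / 463 = 338/463 = 0.7300

0.7300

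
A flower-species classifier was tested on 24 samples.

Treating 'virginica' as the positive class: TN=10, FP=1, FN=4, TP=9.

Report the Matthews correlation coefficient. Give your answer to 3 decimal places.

MCC = (TP·TN − FP·FN) / √((TP+FP)(TP+FN)(TN+FP)(TN+FN))
Numerator = 9·10 − 1·4 = 86
Denominator = √(10·13·11·14) = √20020 = 141.4920
MCC = 86 / 141.4920 = 0.608

0.608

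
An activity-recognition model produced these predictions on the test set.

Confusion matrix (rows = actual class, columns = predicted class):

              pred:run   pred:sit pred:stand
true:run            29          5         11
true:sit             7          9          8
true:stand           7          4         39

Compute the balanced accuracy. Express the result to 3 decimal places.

0.600

Balanced accuracy = mean of per-class recall.
  run: recall = 29/45 = 0.6444
  sit: recall = 9/24 = 0.3750
  stand: recall = 39/50 = 0.7800
Mean = (0.6444 + 0.3750 + 0.7800) / 3 = 0.600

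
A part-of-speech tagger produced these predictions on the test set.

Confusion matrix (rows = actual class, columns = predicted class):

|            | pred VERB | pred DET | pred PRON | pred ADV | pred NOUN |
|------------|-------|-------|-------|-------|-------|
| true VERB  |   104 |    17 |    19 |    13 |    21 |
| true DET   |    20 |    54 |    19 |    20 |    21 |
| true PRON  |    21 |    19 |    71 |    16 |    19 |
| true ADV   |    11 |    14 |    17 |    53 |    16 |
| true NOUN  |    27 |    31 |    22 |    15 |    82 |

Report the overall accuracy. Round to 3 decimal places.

0.491

Accuracy = trace / total = (104+54+71+53+82=364) / 742 = 364/742 = 0.491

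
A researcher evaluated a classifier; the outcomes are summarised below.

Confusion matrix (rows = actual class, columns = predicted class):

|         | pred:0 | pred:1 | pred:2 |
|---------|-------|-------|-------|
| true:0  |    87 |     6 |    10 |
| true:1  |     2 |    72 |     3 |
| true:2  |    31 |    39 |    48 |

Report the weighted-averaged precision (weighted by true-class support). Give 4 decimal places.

Per-class precision (TP/(TP+FP)):
  0: TP=87, FP=2+31=33 → 87/120 = 0.72500
  1: TP=72, FP=6+39=45 → 72/117 = 0.61538
  2: TP=48, FP=10+3=13 → 48/61 = 0.78689
Weighted-precision = Σ (supportᵢ/N)·precisionᵢ with N=298: (103/298)·0.72500 + (77/298)·0.61538 + (118/298)·0.78689 = 0.7212

0.7212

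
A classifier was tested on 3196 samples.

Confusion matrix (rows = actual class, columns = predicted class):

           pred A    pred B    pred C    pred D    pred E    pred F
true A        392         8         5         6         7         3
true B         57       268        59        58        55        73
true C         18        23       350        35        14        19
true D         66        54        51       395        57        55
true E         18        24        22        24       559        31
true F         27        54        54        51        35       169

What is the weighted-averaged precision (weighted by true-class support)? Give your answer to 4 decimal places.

Per-class precision (TP/(TP+FP)):
  A: TP=392, FP=57+18+66+18+27=186 → 392/578 = 0.67820
  B: TP=268, FP=8+23+54+24+54=163 → 268/431 = 0.62181
  C: TP=350, FP=5+59+51+22+54=191 → 350/541 = 0.64695
  D: TP=395, FP=6+58+35+24+51=174 → 395/569 = 0.69420
  E: TP=559, FP=7+55+14+57+35=168 → 559/727 = 0.76891
  F: TP=169, FP=3+73+19+55+31=181 → 169/350 = 0.48286
Weighted-precision = Σ (supportᵢ/N)·precisionᵢ with N=3196: (421/3196)·0.67820 + (570/3196)·0.62181 + (459/3196)·0.64695 + (678/3196)·0.69420 + (678/3196)·0.76891 + (390/3196)·0.48286 = 0.6625

0.6625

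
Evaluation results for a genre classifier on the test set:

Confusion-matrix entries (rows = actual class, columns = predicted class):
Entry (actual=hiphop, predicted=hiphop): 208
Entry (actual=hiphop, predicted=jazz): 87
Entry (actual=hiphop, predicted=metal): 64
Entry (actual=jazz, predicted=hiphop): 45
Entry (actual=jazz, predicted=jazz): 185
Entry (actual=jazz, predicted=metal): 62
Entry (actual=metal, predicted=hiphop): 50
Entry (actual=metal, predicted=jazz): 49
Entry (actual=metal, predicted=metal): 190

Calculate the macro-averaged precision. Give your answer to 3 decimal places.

Per-class precision (TP/(TP+FP)):
  hiphop: TP=208, FP=45+50=95 → 208/303 = 0.6865
  jazz: TP=185, FP=87+49=136 → 185/321 = 0.5763
  metal: TP=190, FP=64+62=126 → 190/316 = 0.6013
Macro-precision = mean = (0.6865 + 0.5763 + 0.6013) / 3 = 0.621

0.621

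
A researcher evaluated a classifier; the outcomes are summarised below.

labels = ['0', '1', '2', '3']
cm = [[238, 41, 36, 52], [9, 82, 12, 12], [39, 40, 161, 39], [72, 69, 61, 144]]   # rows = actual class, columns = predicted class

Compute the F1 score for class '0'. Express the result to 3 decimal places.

Take TP from the diagonal, FP from the rest of the '0' prediction marginal, FN from the rest of the '0' actual marginal.
F1 score = 2·TP/(2·TP+FP+FN).
0: TP=238, FP=9+39+72=120, FN=41+36+52=129 → 476/725 = 0.6566

0.657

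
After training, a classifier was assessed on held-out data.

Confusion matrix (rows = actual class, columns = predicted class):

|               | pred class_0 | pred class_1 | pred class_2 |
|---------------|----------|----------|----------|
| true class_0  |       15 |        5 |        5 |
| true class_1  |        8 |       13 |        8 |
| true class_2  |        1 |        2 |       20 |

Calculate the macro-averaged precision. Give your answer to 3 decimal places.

Per-class precision (TP/(TP+FP)):
  class_0: TP=15, FP=8+1=9 → 15/24 = 0.6250
  class_1: TP=13, FP=5+2=7 → 13/20 = 0.6500
  class_2: TP=20, FP=5+8=13 → 20/33 = 0.6061
Macro-precision = mean = (0.6250 + 0.6500 + 0.6061) / 3 = 0.627

0.627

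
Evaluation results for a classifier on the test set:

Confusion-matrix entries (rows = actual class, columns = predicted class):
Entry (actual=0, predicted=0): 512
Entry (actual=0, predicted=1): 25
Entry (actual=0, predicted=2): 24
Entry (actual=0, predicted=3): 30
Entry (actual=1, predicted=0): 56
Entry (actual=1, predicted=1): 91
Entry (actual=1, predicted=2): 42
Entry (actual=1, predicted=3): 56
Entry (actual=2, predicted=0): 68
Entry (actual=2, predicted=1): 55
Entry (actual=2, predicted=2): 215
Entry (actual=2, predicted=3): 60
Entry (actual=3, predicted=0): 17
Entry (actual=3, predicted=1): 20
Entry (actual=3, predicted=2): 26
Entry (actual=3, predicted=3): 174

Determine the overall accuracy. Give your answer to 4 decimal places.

0.6744

Accuracy = trace / total = (512+91+215+174=992) / 1471 = 992/1471 = 0.6744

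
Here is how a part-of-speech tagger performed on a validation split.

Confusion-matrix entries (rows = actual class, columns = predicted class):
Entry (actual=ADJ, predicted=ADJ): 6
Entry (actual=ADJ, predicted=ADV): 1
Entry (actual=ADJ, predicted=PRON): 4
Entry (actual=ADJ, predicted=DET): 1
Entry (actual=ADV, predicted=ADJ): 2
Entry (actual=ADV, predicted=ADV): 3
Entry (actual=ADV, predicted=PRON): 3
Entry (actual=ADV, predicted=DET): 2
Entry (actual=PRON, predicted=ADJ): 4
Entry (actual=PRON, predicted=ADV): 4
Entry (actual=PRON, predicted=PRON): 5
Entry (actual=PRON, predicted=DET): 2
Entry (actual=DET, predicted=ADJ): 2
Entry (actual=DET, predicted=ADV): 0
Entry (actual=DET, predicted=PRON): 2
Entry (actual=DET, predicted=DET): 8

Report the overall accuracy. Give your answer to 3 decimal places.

0.449

Accuracy = trace / total = (6+3+5+8=22) / 49 = 22/49 = 0.449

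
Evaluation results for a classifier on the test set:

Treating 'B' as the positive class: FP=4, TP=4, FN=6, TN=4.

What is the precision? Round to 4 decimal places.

0.5000

Precision = TP/(TP+FP) = 4/(4+4) = 4/8 = 0.5000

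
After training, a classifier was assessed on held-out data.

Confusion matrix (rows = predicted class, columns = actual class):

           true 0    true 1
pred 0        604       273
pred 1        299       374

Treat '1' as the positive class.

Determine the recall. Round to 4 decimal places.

Recall = TP/(TP+FN) = 374/(374+273) = 374/647 = 0.5781

0.5781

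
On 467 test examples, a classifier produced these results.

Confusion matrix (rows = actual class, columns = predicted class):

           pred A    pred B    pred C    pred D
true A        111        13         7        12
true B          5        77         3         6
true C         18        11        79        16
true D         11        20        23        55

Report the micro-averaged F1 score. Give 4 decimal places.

0.6895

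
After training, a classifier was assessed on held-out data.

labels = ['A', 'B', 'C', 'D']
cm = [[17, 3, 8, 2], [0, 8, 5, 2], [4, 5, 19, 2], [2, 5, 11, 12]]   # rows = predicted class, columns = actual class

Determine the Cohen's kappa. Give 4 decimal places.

0.3718

Observed agreement pₒ = trace/N = 56/105 = 0.53333
Expected agreement pₑ = Σ (rowᵢ·colᵢ)/N² = (23·30 + 21·15 + 43·30 + 18·30)/105² = 0.25714
κ = (pₒ − pₑ)/(1 − pₑ) = (0.53333 − 0.25714)/(1 − 0.25714) = 0.3718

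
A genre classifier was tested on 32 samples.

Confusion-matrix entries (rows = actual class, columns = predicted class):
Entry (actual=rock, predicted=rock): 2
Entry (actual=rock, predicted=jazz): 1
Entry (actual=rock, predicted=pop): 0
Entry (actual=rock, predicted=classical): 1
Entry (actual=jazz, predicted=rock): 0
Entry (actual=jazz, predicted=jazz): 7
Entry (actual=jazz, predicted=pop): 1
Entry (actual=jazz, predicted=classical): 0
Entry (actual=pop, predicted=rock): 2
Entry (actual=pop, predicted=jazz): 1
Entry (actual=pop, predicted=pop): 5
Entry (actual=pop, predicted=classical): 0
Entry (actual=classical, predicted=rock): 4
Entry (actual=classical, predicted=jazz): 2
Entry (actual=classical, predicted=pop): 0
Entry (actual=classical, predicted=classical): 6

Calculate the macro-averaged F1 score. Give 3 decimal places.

0.604

Per-class F1 score (2·TP/(2·TP+FP+FN)):
  rock: TP=2, FP=0+2+4=6, FN=1+0+1=2 → 4/12 = 0.3333
  jazz: TP=7, FP=1+1+2=4, FN=0+1+0=1 → 14/19 = 0.7368
  pop: TP=5, FP=0+1+0=1, FN=2+1+0=3 → 10/14 = 0.7143
  classical: TP=6, FP=1+0+0=1, FN=4+2+0=6 → 12/19 = 0.6316
Macro-F1 score = mean = (0.3333 + 0.7368 + 0.7143 + 0.6316) / 4 = 0.604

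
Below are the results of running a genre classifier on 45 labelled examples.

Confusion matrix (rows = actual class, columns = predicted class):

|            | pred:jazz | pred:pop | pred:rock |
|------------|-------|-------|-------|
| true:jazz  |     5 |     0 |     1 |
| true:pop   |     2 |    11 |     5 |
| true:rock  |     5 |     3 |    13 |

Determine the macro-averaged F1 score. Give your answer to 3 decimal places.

0.631

Per-class F1 score (2·TP/(2·TP+FP+FN)):
  jazz: TP=5, FP=2+5=7, FN=0+1=1 → 10/18 = 0.5556
  pop: TP=11, FP=0+3=3, FN=2+5=7 → 22/32 = 0.6875
  rock: TP=13, FP=1+5=6, FN=5+3=8 → 26/40 = 0.6500
Macro-F1 score = mean = (0.5556 + 0.6875 + 0.6500) / 3 = 0.631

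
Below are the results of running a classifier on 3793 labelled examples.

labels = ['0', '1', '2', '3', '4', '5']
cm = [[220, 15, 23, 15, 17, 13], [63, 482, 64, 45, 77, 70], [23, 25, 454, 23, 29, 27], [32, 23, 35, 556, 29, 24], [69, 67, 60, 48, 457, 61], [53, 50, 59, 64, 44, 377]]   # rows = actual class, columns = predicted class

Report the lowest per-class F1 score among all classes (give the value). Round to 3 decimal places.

0.577

Per-class F1 score (2·TP/(2·TP+FP+FN)):
  0: TP=220, FP=63+23+32+69+53=240, FN=15+23+15+17+13=83 → 440/763 = 0.5767
  1: TP=482, FP=15+25+23+67+50=180, FN=63+64+45+77+70=319 → 964/1463 = 0.6589
  2: TP=454, FP=23+64+35+60+59=241, FN=23+25+23+29+27=127 → 908/1276 = 0.7116
  3: TP=556, FP=15+45+23+48+64=195, FN=32+23+35+29+24=143 → 1112/1450 = 0.7669
  4: TP=457, FP=17+77+29+29+44=196, FN=69+67+60+48+61=305 → 914/1415 = 0.6459
  5: TP=377, FP=13+70+27+24+61=195, FN=53+50+59+64+44=270 → 754/1219 = 0.6185
Lowest is class '0' with F1 score = 0.577.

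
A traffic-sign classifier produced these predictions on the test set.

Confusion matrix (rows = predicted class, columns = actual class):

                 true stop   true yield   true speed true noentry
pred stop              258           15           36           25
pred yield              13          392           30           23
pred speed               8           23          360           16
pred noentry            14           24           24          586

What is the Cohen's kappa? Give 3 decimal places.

0.815

Observed agreement pₒ = trace/N = 1596/1847 = 0.8641
Expected agreement pₑ = Σ (rowᵢ·colᵢ)/N² = (293·334 + 454·458 + 450·407 + 650·648)/1847² = 0.2668
κ = (pₒ − pₑ)/(1 − pₑ) = (0.8641 − 0.2668)/(1 − 0.2668) = 0.815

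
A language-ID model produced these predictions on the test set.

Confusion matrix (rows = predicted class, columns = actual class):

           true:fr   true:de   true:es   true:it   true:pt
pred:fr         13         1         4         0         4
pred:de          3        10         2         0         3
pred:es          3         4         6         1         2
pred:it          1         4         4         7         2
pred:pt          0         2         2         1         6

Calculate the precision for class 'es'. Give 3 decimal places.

0.375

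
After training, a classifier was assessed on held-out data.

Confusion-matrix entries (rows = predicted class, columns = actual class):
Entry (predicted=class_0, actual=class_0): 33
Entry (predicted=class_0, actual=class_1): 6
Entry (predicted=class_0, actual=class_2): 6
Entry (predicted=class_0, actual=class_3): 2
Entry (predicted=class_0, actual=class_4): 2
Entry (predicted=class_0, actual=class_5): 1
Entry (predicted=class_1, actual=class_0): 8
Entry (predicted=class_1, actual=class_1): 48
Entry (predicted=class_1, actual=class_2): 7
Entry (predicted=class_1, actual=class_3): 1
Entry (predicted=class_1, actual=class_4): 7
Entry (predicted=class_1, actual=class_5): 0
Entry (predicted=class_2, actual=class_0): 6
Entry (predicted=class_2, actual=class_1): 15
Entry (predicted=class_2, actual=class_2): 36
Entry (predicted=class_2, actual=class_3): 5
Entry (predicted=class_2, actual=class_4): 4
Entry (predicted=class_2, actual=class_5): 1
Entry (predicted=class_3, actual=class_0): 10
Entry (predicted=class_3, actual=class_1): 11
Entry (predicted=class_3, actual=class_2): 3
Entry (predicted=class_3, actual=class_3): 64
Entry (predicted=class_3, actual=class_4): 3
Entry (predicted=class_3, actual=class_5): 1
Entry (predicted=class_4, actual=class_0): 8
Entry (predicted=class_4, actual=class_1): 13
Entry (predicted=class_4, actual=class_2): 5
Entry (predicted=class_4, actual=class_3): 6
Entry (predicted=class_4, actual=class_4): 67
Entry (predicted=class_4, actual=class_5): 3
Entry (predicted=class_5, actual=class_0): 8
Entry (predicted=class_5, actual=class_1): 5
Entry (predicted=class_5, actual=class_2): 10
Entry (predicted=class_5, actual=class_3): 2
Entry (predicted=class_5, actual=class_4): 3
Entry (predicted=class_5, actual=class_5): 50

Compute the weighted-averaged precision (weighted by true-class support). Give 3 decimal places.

Per-class precision (TP/(TP+FP)):
  class_0: TP=33, FP=6+6+2+2+1=17 → 33/50 = 0.6600
  class_1: TP=48, FP=8+7+1+7+0=23 → 48/71 = 0.6761
  class_2: TP=36, FP=6+15+5+4+1=31 → 36/67 = 0.5373
  class_3: TP=64, FP=10+11+3+3+1=28 → 64/92 = 0.6957
  class_4: TP=67, FP=8+13+5+6+3=35 → 67/102 = 0.6569
  class_5: TP=50, FP=8+5+10+2+3=28 → 50/78 = 0.6410
Weighted-precision = Σ (supportᵢ/N)·precisionᵢ with N=460: (73/460)·0.6600 + (98/460)·0.6761 + (67/460)·0.5373 + (80/460)·0.6957 + (86/460)·0.6569 + (56/460)·0.6410 = 0.649

0.649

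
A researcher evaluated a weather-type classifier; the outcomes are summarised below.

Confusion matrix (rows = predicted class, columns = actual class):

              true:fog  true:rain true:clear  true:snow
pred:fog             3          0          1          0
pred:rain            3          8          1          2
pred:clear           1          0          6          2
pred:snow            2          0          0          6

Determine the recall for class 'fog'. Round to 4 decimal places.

0.3333

Take TP from the diagonal, FP from the rest of the 'fog' prediction marginal, FN from the rest of the 'fog' actual marginal.
recall = TP/(TP+FN).
fog: TP=3, FN=3+1+2=6 → 3/9 = 0.33333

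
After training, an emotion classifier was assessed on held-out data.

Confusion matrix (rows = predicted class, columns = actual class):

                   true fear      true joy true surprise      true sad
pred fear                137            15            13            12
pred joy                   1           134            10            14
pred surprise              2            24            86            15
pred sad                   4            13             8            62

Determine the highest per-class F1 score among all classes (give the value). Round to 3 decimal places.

0.854

Per-class F1 score (2·TP/(2·TP+FP+FN)):
  fear: TP=137, FP=15+13+12=40, FN=1+2+4=7 → 274/321 = 0.8536
  joy: TP=134, FP=1+10+14=25, FN=15+24+13=52 → 268/345 = 0.7768
  surprise: TP=86, FP=2+24+15=41, FN=13+10+8=31 → 172/244 = 0.7049
  sad: TP=62, FP=4+13+8=25, FN=12+14+15=41 → 124/190 = 0.6526
Highest is class 'fear' with F1 score = 0.854.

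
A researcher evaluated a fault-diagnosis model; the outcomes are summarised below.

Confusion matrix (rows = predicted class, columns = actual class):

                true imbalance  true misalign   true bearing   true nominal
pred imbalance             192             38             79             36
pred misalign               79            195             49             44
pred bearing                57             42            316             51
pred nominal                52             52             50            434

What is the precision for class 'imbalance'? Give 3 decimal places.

Treat 'imbalance' as positive and all other classes as negative.
precision = TP/(TP+FP).
imbalance: TP=192, FP=38+79+36=153 → 192/345 = 0.5565

0.557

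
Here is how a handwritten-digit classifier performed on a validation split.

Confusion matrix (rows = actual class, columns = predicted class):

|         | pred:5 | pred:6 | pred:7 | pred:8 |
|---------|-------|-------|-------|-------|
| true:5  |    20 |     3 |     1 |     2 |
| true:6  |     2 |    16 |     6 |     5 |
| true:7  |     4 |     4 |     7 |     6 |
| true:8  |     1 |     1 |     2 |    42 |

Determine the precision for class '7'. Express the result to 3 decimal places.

0.438

precision = TP/(TP+FP).
7: TP=7, FP=1+6+2=9 → 7/16 = 0.4375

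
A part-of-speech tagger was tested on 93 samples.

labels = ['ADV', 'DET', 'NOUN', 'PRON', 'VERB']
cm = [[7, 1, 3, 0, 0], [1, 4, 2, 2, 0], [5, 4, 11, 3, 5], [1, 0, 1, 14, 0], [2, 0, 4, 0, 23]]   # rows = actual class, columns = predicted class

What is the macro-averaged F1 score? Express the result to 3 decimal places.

0.604

Per-class F1 score (2·TP/(2·TP+FP+FN)):
  ADV: TP=7, FP=1+5+1+2=9, FN=1+3+0+0=4 → 14/27 = 0.5185
  DET: TP=4, FP=1+4+0+0=5, FN=1+2+2+0=5 → 8/18 = 0.4444
  NOUN: TP=11, FP=3+2+1+4=10, FN=5+4+3+5=17 → 22/49 = 0.4490
  PRON: TP=14, FP=0+2+3+0=5, FN=1+0+1+0=2 → 28/35 = 0.8000
  VERB: TP=23, FP=0+0+5+0=5, FN=2+0+4+0=6 → 46/57 = 0.8070
Macro-F1 score = mean = (0.5185 + 0.4444 + 0.4490 + 0.8000 + 0.8070) / 5 = 0.604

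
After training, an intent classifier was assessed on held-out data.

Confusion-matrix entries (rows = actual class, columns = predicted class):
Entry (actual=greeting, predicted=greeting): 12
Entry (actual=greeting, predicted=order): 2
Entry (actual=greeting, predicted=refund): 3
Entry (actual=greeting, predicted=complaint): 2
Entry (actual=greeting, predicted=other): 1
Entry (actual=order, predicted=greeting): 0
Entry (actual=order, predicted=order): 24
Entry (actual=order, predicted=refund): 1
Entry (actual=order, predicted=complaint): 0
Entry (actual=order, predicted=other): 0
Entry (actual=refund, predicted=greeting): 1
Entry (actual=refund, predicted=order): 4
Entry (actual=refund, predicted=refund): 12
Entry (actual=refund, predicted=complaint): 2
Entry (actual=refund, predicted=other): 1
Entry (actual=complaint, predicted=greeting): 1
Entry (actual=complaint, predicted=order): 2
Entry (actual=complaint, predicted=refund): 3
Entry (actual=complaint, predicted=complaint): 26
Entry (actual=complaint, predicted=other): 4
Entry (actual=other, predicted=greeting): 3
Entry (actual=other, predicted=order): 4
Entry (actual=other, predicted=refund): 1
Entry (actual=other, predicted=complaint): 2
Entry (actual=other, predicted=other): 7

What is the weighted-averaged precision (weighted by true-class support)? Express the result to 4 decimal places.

0.6880

Per-class precision (TP/(TP+FP)):
  greeting: TP=12, FP=0+1+1+3=5 → 12/17 = 0.70588
  order: TP=24, FP=2+4+2+4=12 → 24/36 = 0.66667
  refund: TP=12, FP=3+1+3+1=8 → 12/20 = 0.60000
  complaint: TP=26, FP=2+0+2+2=6 → 26/32 = 0.81250
  other: TP=7, FP=1+0+1+4=6 → 7/13 = 0.53846
Weighted-precision = Σ (supportᵢ/N)·precisionᵢ with N=118: (20/118)·0.70588 + (25/118)·0.66667 + (20/118)·0.60000 + (36/118)·0.81250 + (17/118)·0.53846 = 0.6880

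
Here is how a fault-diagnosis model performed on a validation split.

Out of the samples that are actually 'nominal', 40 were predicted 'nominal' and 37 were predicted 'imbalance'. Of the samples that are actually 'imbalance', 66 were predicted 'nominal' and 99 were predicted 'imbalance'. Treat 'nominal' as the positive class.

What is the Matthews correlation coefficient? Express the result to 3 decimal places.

0.112

MCC = (TP·TN − FP·FN) / √((TP+FP)(TP+FN)(TN+FP)(TN+FN))
Numerator = 40·99 − 66·37 = 1518
Denominator = √(106·77·165·136) = √183155280 = 13533.4874
MCC = 1518 / 13533.4874 = 0.112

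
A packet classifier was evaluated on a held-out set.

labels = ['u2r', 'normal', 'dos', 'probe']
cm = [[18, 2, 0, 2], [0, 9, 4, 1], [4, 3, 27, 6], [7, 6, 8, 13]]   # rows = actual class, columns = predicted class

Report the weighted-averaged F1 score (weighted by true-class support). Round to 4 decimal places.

0.6006

Per-class F1 score (2·TP/(2·TP+FP+FN)):
  u2r: TP=18, FP=0+4+7=11, FN=2+0+2=4 → 36/51 = 0.70588
  normal: TP=9, FP=2+3+6=11, FN=0+4+1=5 → 18/34 = 0.52941
  dos: TP=27, FP=0+4+8=12, FN=4+3+6=13 → 54/79 = 0.68354
  probe: TP=13, FP=2+1+6=9, FN=7+6+8=21 → 26/56 = 0.46429
Weighted-F1 score = Σ (supportᵢ/N)·F1 scoreᵢ with N=110: (22/110)·0.70588 + (14/110)·0.52941 + (40/110)·0.68354 + (34/110)·0.46429 = 0.6006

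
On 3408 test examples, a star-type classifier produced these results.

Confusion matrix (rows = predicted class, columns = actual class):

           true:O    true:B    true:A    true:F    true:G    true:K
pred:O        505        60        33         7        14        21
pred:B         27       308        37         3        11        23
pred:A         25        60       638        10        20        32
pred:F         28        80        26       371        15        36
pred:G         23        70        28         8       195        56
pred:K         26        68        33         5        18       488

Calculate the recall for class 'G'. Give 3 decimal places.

0.714

recall = TP/(TP+FN).
G: TP=195, FN=14+11+20+15+18=78 → 195/273 = 0.7143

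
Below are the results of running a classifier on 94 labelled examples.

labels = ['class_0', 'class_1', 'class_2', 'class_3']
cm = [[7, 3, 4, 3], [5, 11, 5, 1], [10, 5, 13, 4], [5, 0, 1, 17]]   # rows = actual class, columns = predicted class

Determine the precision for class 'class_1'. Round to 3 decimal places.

Take TP from the diagonal, FP from the rest of the 'class_1' prediction marginal, FN from the rest of the 'class_1' actual marginal.
precision = TP/(TP+FP).
class_1: TP=11, FP=3+5+0=8 → 11/19 = 0.5789

0.579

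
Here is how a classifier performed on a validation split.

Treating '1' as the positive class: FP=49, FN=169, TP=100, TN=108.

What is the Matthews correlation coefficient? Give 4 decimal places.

0.0603

MCC = (TP·TN − FP·FN) / √((TP+FP)(TP+FN)(TN+FP)(TN+FN))
Numerator = 100·108 − 49·169 = 2519
Denominator = √(149·269·157·277) = √1743082609 = 41750.2408
MCC = 2519 / 41750.2408 = 0.0603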